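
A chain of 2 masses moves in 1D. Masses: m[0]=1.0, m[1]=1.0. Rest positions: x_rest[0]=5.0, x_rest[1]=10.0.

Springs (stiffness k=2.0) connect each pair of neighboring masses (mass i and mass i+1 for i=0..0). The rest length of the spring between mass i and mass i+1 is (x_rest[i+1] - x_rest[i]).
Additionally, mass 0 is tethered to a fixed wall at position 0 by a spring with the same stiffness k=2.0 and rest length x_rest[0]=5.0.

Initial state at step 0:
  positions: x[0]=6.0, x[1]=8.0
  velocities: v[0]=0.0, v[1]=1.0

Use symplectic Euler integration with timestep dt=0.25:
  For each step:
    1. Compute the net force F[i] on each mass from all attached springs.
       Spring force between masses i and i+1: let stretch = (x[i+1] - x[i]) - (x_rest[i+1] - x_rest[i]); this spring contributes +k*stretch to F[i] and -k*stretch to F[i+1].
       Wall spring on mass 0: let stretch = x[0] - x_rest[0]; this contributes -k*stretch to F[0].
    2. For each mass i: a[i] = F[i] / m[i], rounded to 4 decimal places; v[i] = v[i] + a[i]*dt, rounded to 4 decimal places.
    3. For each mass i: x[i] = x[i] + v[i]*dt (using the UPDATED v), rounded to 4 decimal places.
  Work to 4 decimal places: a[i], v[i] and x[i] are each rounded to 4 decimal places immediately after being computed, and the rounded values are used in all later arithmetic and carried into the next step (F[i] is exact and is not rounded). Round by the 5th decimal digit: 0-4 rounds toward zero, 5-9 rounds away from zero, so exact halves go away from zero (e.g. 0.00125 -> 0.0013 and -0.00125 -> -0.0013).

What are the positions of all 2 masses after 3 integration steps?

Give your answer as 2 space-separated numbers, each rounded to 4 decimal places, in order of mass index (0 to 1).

Answer: 3.9160 10.3711

Derivation:
Step 0: x=[6.0000 8.0000] v=[0.0000 1.0000]
Step 1: x=[5.5000 8.6250] v=[-2.0000 2.5000]
Step 2: x=[4.7031 9.4844] v=[-3.1875 3.4375]
Step 3: x=[3.9160 10.3711] v=[-3.1484 3.5469]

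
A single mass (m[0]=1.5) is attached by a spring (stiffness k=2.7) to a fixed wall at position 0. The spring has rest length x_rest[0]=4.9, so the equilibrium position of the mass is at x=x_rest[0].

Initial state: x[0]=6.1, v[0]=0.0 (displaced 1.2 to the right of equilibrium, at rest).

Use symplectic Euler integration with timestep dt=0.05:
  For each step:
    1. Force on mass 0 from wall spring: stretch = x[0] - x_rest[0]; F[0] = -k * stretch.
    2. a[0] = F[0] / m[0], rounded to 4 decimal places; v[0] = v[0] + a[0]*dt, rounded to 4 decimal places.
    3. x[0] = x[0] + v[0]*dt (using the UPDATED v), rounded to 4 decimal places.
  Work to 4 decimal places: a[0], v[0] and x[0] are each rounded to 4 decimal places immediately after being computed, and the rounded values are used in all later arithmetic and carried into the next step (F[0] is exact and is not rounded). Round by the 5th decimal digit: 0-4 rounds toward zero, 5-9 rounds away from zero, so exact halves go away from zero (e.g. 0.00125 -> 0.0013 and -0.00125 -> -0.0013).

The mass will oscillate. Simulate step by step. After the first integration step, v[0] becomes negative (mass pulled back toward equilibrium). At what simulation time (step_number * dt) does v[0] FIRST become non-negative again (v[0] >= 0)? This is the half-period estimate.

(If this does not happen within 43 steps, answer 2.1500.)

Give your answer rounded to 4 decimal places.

Answer: 2.1500

Derivation:
Step 0: x=[6.1000] v=[0.0000]
Step 1: x=[6.0946] v=[-0.1080]
Step 2: x=[6.0838] v=[-0.2155]
Step 3: x=[6.0677] v=[-0.3220]
Step 4: x=[6.0463] v=[-0.4271]
Step 5: x=[6.0198] v=[-0.5303]
Step 6: x=[5.9882] v=[-0.6311]
Step 7: x=[5.9518] v=[-0.7290]
Step 8: x=[5.9106] v=[-0.8237]
Step 9: x=[5.8649] v=[-0.9147]
Step 10: x=[5.8148] v=[-1.0015]
Step 11: x=[5.7606] v=[-1.0838]
Step 12: x=[5.7025] v=[-1.1613]
Step 13: x=[5.6408] v=[-1.2335]
Step 14: x=[5.5758] v=[-1.3002]
Step 15: x=[5.5078] v=[-1.3610]
Step 16: x=[5.4370] v=[-1.4157]
Step 17: x=[5.3638] v=[-1.4640]
Step 18: x=[5.2885] v=[-1.5057]
Step 19: x=[5.2115] v=[-1.5407]
Step 20: x=[5.1331] v=[-1.5687]
Step 21: x=[5.0536] v=[-1.5897]
Step 22: x=[4.9734] v=[-1.6035]
Step 23: x=[4.8929] v=[-1.6101]
Step 24: x=[4.8124] v=[-1.6095]
Step 25: x=[4.7323] v=[-1.6016]
Step 26: x=[4.6530] v=[-1.5865]
Step 27: x=[4.5748] v=[-1.5643]
Step 28: x=[4.4981] v=[-1.5350]
Step 29: x=[4.4232] v=[-1.4988]
Step 30: x=[4.3504] v=[-1.4559]
Step 31: x=[4.2801] v=[-1.4064]
Step 32: x=[4.2126] v=[-1.3506]
Step 33: x=[4.1482] v=[-1.2887]
Step 34: x=[4.0872] v=[-1.2210]
Step 35: x=[4.0298] v=[-1.1479]
Step 36: x=[3.9763] v=[-1.0696]
Step 37: x=[3.9270] v=[-0.9865]
Step 38: x=[3.8821] v=[-0.8989]
Step 39: x=[3.8417] v=[-0.8073]
Step 40: x=[3.8061] v=[-0.7121]
Step 41: x=[3.7754] v=[-0.6137]
Step 42: x=[3.7498] v=[-0.5125]
Step 43: x=[3.7294] v=[-0.4090]
v[0] did not become non-negative within 43 steps; using fallback time=2.1500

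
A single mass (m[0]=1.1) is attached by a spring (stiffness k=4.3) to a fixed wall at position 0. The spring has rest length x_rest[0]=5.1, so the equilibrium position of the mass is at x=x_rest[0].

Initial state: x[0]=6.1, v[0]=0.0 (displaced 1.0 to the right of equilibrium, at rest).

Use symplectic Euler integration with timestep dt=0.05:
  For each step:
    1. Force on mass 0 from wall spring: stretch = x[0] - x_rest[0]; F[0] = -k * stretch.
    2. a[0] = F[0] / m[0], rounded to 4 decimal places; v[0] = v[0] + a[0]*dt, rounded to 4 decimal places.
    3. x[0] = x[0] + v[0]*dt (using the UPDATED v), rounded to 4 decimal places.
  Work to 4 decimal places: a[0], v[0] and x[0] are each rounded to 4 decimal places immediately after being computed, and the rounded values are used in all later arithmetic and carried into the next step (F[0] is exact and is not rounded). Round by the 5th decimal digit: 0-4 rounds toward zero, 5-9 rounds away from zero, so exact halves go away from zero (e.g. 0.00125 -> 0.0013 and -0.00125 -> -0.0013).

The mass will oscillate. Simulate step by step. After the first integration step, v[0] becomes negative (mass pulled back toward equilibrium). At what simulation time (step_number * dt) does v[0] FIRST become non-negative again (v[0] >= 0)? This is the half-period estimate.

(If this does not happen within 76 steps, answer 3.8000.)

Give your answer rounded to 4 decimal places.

Step 0: x=[6.1000] v=[0.0000]
Step 1: x=[6.0902] v=[-0.1955]
Step 2: x=[6.0708] v=[-0.3890]
Step 3: x=[6.0419] v=[-0.5787]
Step 4: x=[6.0038] v=[-0.7628]
Step 5: x=[5.9568] v=[-0.9395]
Step 6: x=[5.9015] v=[-1.1070]
Step 7: x=[5.8383] v=[-1.2637]
Step 8: x=[5.7679] v=[-1.4080]
Step 9: x=[5.6910] v=[-1.5385]
Step 10: x=[5.6083] v=[-1.6540]
Step 11: x=[5.5206] v=[-1.7534]
Step 12: x=[5.4288] v=[-1.8356]
Step 13: x=[5.3338] v=[-1.8999]
Step 14: x=[5.2365] v=[-1.9456]
Step 15: x=[5.1379] v=[-1.9723]
Step 16: x=[5.0389] v=[-1.9797]
Step 17: x=[4.9405] v=[-1.9678]
Step 18: x=[4.8437] v=[-1.9366]
Step 19: x=[4.7494] v=[-1.8865]
Step 20: x=[4.6585] v=[-1.8180]
Step 21: x=[4.5719] v=[-1.7317]
Step 22: x=[4.4905] v=[-1.6285]
Step 23: x=[4.4150] v=[-1.5094]
Step 24: x=[4.3462] v=[-1.3755]
Step 25: x=[4.2848] v=[-1.2282]
Step 26: x=[4.2314] v=[-1.0689]
Step 27: x=[4.1864] v=[-0.8991]
Step 28: x=[4.1504] v=[-0.7205]
Step 29: x=[4.1237] v=[-0.5349]
Step 30: x=[4.1065] v=[-0.3441]
Step 31: x=[4.0990] v=[-0.1499]
Step 32: x=[4.1013] v=[0.0458]
First v>=0 after going negative at step 32, time=1.6000

Answer: 1.6000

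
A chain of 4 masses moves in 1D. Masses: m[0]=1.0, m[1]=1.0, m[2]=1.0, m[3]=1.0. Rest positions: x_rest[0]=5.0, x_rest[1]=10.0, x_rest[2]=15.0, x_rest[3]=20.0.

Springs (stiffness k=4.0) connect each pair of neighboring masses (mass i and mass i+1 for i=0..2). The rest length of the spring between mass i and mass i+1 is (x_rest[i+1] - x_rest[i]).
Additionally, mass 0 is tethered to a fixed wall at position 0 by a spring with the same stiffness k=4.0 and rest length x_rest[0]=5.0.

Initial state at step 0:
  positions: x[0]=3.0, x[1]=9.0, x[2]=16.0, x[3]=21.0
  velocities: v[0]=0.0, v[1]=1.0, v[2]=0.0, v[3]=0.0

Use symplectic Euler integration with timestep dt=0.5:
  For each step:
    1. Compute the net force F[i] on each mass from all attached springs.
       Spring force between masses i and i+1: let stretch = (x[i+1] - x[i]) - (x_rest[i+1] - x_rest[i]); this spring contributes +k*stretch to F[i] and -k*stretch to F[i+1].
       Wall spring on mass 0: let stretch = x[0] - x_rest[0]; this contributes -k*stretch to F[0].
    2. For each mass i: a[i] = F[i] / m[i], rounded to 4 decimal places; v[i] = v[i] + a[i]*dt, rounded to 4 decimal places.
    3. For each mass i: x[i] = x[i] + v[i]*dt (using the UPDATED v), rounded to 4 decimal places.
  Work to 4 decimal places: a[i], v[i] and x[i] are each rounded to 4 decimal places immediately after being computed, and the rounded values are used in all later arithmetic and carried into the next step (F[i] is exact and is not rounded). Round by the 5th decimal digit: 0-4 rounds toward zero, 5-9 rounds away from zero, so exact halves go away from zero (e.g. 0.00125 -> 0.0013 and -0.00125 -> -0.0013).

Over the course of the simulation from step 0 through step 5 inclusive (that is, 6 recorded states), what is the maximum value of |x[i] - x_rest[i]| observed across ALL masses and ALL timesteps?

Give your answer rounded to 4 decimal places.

Step 0: x=[3.0000 9.0000 16.0000 21.0000] v=[0.0000 1.0000 0.0000 0.0000]
Step 1: x=[6.0000 10.5000 14.0000 21.0000] v=[6.0000 3.0000 -4.0000 0.0000]
Step 2: x=[7.5000 11.0000 15.5000 19.0000] v=[3.0000 1.0000 3.0000 -4.0000]
Step 3: x=[5.0000 12.5000 16.0000 18.5000] v=[-5.0000 3.0000 1.0000 -1.0000]
Step 4: x=[5.0000 10.0000 15.5000 20.5000] v=[0.0000 -5.0000 -1.0000 4.0000]
Step 5: x=[5.0000 8.0000 14.5000 22.5000] v=[0.0000 -4.0000 -2.0000 4.0000]
Max displacement = 2.5000

Answer: 2.5000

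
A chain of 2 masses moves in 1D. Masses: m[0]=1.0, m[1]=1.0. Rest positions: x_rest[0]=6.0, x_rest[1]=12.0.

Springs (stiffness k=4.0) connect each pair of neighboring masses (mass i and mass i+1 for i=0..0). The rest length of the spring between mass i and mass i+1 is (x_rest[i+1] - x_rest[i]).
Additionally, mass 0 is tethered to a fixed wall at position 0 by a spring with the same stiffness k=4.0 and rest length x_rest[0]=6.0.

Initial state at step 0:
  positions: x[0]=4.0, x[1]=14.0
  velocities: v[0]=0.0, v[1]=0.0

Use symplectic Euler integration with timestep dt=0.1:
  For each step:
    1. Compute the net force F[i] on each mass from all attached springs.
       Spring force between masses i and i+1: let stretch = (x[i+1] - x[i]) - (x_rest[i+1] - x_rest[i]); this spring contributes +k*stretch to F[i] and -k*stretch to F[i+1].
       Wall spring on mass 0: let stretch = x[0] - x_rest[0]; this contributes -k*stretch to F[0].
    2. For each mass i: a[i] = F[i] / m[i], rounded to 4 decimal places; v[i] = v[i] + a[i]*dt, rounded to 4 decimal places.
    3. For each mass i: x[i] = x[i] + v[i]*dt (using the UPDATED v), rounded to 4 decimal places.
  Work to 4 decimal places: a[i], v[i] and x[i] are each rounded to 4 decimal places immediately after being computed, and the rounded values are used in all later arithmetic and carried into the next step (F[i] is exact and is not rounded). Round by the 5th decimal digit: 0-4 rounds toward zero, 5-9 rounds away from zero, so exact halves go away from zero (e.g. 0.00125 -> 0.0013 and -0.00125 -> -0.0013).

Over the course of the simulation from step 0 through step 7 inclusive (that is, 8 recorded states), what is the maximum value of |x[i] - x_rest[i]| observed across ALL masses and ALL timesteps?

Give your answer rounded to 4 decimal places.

Step 0: x=[4.0000 14.0000] v=[0.0000 0.0000]
Step 1: x=[4.2400 13.8400] v=[2.4000 -1.6000]
Step 2: x=[4.6944 13.5360] v=[4.5440 -3.0400]
Step 3: x=[5.3147 13.1183] v=[6.2029 -4.1766]
Step 4: x=[6.0346 12.6285] v=[7.1985 -4.8980]
Step 5: x=[6.7768 12.1149] v=[7.4222 -5.1356]
Step 6: x=[7.4615 11.6278] v=[6.8467 -4.8708]
Step 7: x=[8.0144 11.2141] v=[5.5286 -4.1373]
Max displacement = 2.0144

Answer: 2.0144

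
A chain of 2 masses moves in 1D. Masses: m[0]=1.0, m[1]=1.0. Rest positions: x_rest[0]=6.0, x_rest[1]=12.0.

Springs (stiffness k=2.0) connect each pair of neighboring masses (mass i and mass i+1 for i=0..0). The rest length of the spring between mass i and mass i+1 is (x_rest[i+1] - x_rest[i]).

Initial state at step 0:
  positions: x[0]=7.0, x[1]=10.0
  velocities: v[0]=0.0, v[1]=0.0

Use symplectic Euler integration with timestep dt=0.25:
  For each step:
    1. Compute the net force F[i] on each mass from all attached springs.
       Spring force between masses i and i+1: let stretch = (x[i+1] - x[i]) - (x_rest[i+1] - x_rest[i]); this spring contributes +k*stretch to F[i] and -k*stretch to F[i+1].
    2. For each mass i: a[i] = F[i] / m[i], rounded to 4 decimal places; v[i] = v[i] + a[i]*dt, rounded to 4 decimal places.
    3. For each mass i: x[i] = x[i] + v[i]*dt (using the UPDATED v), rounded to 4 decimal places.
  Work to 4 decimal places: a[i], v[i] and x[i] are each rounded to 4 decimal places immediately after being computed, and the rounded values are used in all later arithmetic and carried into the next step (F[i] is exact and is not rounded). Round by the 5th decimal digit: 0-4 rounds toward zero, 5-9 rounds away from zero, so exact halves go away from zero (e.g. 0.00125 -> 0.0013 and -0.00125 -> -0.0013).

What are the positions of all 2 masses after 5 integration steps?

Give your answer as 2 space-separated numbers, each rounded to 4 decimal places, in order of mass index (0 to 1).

Step 0: x=[7.0000 10.0000] v=[0.0000 0.0000]
Step 1: x=[6.6250 10.3750] v=[-1.5000 1.5000]
Step 2: x=[5.9688 11.0313] v=[-2.6250 2.6250]
Step 3: x=[5.1954 11.8048] v=[-3.0938 3.0938]
Step 4: x=[4.4981 12.5021] v=[-2.7891 2.7891]
Step 5: x=[4.0513 12.9489] v=[-1.7871 1.7871]

Answer: 4.0513 12.9489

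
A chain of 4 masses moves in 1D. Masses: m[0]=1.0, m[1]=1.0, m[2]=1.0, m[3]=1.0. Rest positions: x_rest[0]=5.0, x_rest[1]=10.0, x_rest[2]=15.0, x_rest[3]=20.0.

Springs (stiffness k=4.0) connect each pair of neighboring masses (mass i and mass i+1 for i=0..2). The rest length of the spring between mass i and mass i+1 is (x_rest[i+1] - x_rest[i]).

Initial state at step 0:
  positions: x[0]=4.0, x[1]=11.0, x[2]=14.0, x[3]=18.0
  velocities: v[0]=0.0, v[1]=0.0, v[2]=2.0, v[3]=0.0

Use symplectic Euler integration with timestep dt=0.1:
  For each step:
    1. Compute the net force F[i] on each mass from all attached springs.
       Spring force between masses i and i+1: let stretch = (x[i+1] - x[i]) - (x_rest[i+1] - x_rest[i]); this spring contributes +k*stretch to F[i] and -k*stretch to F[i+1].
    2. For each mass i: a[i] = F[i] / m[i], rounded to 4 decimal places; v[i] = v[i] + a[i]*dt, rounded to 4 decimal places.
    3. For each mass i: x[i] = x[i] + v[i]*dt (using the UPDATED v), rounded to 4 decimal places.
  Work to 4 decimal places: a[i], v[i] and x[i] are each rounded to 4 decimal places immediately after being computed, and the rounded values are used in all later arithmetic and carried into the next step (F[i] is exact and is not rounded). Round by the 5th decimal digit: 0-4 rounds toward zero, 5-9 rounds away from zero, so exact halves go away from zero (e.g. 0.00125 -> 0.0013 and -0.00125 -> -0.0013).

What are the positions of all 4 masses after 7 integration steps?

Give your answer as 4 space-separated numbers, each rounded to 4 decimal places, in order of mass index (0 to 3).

Step 0: x=[4.0000 11.0000 14.0000 18.0000] v=[0.0000 0.0000 2.0000 0.0000]
Step 1: x=[4.0800 10.8400 14.2400 18.0400] v=[0.8000 -1.6000 2.4000 0.4000]
Step 2: x=[4.2304 10.5456 14.4960 18.1280] v=[1.5040 -2.9440 2.5600 0.8800]
Step 3: x=[4.4334 10.1566 14.7393 18.2707] v=[2.0301 -3.8899 2.4326 1.4272]
Step 4: x=[4.6653 9.7220 14.9405 18.4722] v=[2.3194 -4.3461 2.0121 2.0146]
Step 5: x=[4.8995 9.2939 15.0742 18.7324] v=[2.3421 -4.2814 1.3374 2.6019]
Step 6: x=[5.1095 8.9212 15.1231 19.0463] v=[2.0999 -3.7270 0.4886 3.1386]
Step 7: x=[5.2720 8.6441 15.0808 19.4032] v=[1.6246 -2.7709 -0.4229 3.5693]

Answer: 5.2720 8.6441 15.0808 19.4032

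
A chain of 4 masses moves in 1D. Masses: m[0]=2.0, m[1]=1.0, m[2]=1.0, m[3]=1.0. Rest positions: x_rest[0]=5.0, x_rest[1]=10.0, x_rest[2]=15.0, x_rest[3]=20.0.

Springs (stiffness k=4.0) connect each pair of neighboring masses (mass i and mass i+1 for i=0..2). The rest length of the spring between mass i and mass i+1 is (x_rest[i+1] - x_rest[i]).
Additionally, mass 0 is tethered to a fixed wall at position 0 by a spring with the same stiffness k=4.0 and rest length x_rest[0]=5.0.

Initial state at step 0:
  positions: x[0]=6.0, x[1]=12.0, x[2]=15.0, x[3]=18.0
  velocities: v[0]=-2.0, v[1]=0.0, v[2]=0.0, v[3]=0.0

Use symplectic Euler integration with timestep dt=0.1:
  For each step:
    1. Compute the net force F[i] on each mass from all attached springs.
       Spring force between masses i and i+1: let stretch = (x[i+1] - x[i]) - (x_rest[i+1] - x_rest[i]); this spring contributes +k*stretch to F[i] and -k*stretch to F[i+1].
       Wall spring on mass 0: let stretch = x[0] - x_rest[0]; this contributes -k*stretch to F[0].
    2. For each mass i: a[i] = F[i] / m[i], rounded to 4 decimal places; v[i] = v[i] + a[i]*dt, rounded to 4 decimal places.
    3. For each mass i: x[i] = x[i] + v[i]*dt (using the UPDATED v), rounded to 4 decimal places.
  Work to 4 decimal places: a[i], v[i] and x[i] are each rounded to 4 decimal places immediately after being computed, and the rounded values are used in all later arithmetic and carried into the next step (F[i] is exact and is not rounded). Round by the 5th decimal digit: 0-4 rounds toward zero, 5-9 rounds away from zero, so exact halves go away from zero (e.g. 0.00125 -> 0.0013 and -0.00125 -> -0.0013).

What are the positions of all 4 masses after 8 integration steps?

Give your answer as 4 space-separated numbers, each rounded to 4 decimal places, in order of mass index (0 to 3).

Answer: 4.5779 8.8507 14.7501 20.2396

Derivation:
Step 0: x=[6.0000 12.0000 15.0000 18.0000] v=[-2.0000 0.0000 0.0000 0.0000]
Step 1: x=[5.8000 11.8800 15.0000 18.0800] v=[-2.0000 -1.2000 0.0000 0.8000]
Step 2: x=[5.6056 11.6416 14.9984 18.2368] v=[-1.9440 -2.3840 -0.0160 1.5680]
Step 3: x=[5.4198 11.2960 14.9921 18.4641] v=[-1.8579 -3.4557 -0.0634 2.2726]
Step 4: x=[5.2431 10.8632 14.9768 18.7525] v=[-1.7666 -4.3277 -0.1530 2.8838]
Step 5: x=[5.0740 10.3702 14.9480 19.0899] v=[-1.6912 -4.9303 -0.2882 3.3735]
Step 6: x=[4.9093 9.8484 14.9017 19.4616] v=[-1.6468 -5.2177 -0.4626 3.7167]
Step 7: x=[4.7452 9.3312 14.8357 19.8509] v=[-1.6408 -5.1720 -0.6600 3.8927]
Step 8: x=[4.5779 8.8507 14.7501 20.2396] v=[-1.6726 -4.8046 -0.8557 3.8866]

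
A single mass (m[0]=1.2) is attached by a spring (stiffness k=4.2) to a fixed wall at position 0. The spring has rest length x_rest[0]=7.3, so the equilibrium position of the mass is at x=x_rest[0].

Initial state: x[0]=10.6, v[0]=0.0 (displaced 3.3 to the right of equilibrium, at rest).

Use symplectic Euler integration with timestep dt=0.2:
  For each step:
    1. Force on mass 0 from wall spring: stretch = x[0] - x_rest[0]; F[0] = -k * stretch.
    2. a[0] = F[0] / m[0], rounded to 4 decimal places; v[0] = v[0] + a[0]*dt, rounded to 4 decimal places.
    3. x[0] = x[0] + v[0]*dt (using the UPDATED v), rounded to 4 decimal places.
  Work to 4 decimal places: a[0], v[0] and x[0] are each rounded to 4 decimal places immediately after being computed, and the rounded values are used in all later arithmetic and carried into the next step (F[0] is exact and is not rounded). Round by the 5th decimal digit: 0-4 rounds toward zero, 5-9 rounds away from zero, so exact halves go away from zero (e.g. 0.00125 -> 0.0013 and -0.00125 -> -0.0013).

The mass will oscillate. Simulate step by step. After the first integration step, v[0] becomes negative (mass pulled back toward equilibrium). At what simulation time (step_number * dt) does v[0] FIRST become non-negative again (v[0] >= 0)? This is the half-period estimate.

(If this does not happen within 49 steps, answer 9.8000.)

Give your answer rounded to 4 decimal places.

Answer: 1.8000

Derivation:
Step 0: x=[10.6000] v=[0.0000]
Step 1: x=[10.1380] v=[-2.3100]
Step 2: x=[9.2787] v=[-4.2966]
Step 3: x=[8.1424] v=[-5.6817]
Step 4: x=[6.8881] v=[-6.2714]
Step 5: x=[5.6915] v=[-5.9831]
Step 6: x=[4.7201] v=[-4.8571]
Step 7: x=[4.1099] v=[-3.0512]
Step 8: x=[3.9463] v=[-0.8181]
Step 9: x=[4.2522] v=[1.5295]
First v>=0 after going negative at step 9, time=1.8000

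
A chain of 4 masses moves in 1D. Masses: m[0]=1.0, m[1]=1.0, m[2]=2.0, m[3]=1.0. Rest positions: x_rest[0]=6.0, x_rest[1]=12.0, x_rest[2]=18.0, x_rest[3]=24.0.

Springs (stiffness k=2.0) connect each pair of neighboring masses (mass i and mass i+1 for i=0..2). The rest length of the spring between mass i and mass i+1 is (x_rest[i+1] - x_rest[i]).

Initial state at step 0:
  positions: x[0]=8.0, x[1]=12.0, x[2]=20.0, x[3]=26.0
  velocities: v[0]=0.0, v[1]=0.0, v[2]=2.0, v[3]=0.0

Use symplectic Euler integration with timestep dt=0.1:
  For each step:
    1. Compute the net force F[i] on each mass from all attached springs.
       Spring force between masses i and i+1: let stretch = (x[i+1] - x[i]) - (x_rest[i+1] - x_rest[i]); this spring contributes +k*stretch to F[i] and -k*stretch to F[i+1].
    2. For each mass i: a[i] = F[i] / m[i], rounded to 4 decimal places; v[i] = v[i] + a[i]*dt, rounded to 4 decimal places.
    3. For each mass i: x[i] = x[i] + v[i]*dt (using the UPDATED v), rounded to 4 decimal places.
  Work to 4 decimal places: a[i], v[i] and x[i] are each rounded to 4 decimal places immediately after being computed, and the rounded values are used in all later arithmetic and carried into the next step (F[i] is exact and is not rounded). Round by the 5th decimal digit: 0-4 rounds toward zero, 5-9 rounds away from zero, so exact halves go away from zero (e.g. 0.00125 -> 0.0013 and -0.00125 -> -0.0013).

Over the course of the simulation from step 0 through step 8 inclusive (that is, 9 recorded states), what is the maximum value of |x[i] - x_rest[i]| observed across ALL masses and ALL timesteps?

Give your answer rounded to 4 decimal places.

Answer: 2.8028

Derivation:
Step 0: x=[8.0000 12.0000 20.0000 26.0000] v=[0.0000 0.0000 2.0000 0.0000]
Step 1: x=[7.9600 12.0800 20.1800 26.0000] v=[-0.4000 0.8000 1.8000 0.0000]
Step 2: x=[7.8824 12.2396 20.3372 26.0036] v=[-0.7760 1.5960 1.5720 0.0360]
Step 3: x=[7.7719 12.4740 20.4701 26.0139] v=[-1.1046 2.3441 1.3289 0.1027]
Step 4: x=[7.6355 12.7743 20.5785 26.0333] v=[-1.3642 3.0029 1.0837 0.1939]
Step 5: x=[7.4819 13.1279 20.6634 26.0636] v=[-1.5364 3.5360 0.8488 0.3029]
Step 6: x=[7.3212 13.5193 20.7269 26.1059] v=[-1.6072 3.9139 0.6353 0.4229]
Step 7: x=[7.1644 13.9309 20.7721 26.1606] v=[-1.5676 4.1158 0.4524 0.5471]
Step 8: x=[7.0230 14.3440 20.8028 26.2275] v=[-1.4143 4.1307 0.3071 0.6694]
Max displacement = 2.8028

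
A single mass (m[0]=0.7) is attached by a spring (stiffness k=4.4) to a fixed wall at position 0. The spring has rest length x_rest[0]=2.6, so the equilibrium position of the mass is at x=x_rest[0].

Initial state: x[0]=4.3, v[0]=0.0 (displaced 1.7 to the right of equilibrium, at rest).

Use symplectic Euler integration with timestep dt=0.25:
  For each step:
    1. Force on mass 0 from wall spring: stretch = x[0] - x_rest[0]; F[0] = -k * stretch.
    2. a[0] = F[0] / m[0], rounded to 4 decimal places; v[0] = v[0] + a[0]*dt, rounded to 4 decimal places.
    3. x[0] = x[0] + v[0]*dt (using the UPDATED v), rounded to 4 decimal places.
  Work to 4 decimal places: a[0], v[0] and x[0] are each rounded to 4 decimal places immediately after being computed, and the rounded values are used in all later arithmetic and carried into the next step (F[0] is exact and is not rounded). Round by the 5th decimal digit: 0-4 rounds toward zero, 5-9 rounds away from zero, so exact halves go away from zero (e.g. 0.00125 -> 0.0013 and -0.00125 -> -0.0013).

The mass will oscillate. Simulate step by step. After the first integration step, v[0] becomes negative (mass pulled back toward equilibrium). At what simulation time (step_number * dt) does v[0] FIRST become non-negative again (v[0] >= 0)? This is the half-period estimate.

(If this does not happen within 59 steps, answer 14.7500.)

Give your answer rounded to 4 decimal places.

Step 0: x=[4.3000] v=[0.0000]
Step 1: x=[3.6322] v=[-2.6714]
Step 2: x=[2.5589] v=[-4.2934]
Step 3: x=[1.5017] v=[-4.2288]
Step 4: x=[0.8760] v=[-2.5029]
Step 5: x=[0.9276] v=[0.2063]
First v>=0 after going negative at step 5, time=1.2500

Answer: 1.2500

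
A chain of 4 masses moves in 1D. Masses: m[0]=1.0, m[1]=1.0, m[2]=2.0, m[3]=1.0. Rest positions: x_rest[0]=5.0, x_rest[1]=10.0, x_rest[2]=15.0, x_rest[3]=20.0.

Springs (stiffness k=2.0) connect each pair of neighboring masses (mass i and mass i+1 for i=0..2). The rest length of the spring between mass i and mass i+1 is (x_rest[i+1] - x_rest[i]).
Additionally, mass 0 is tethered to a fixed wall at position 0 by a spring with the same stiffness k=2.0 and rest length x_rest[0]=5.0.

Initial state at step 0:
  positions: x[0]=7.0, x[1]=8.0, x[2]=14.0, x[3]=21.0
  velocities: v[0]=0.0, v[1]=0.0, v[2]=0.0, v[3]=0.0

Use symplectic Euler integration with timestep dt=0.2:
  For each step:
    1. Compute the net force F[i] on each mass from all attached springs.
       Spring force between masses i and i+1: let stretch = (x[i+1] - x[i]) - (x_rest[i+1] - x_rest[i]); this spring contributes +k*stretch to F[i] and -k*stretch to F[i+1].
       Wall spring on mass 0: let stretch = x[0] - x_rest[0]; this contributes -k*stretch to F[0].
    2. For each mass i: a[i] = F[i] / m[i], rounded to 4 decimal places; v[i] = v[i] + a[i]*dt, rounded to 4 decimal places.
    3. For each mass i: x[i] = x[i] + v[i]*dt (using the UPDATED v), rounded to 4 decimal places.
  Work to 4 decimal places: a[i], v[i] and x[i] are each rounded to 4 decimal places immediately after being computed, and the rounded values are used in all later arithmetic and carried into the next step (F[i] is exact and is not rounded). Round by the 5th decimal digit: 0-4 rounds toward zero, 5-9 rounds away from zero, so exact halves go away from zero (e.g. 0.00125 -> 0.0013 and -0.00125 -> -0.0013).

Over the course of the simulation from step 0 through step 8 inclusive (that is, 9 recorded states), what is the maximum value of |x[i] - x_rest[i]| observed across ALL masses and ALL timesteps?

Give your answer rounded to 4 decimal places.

Answer: 2.3359

Derivation:
Step 0: x=[7.0000 8.0000 14.0000 21.0000] v=[0.0000 0.0000 0.0000 0.0000]
Step 1: x=[6.5200 8.4000 14.0400 20.8400] v=[-2.4000 2.0000 0.2000 -0.8000]
Step 2: x=[5.6688 9.1008 14.1264 20.5360] v=[-4.2560 3.5040 0.4320 -1.5200]
Step 3: x=[4.6387 9.9291 14.2682 20.1192] v=[-5.1507 4.1414 0.7088 -2.0838]
Step 4: x=[3.6607 10.6813 14.4704 19.6344] v=[-4.8900 3.7609 1.0112 -2.4242]
Step 5: x=[2.9515 11.1750 14.7276 19.1364] v=[-3.5460 2.4683 1.2862 -2.4898]
Step 6: x=[2.6641 11.2950 15.0191 18.6857] v=[-1.4372 0.5999 1.4574 -2.2533]
Step 7: x=[2.8540 11.0224 15.3083 18.3417] v=[0.9495 -1.3628 1.4459 -1.7199]
Step 8: x=[3.4691 10.4392 15.5474 18.1550] v=[3.0753 -2.9158 1.1954 -0.9333]
Max displacement = 2.3359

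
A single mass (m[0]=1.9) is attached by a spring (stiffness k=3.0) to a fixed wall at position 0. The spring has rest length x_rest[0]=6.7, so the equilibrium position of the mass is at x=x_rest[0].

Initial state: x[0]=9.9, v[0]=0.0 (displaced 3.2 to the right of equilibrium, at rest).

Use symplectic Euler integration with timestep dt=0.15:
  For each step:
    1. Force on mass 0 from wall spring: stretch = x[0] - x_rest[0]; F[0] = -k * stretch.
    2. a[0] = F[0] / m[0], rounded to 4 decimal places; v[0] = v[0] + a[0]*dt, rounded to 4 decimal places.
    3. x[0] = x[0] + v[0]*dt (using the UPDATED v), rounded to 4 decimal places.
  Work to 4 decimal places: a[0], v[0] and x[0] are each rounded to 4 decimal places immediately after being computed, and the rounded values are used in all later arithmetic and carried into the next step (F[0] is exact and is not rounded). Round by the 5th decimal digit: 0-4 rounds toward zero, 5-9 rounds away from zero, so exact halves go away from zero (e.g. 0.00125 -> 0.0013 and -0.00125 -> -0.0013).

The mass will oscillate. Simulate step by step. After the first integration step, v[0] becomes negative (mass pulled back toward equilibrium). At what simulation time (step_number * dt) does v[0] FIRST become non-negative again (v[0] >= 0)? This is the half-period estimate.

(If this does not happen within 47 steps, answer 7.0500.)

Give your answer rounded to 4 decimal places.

Step 0: x=[9.9000] v=[0.0000]
Step 1: x=[9.7863] v=[-0.7579]
Step 2: x=[9.5630] v=[-1.4889]
Step 3: x=[9.2380] v=[-2.1670]
Step 4: x=[8.8228] v=[-2.7681]
Step 5: x=[8.3322] v=[-3.2709]
Step 6: x=[7.7836] v=[-3.6575]
Step 7: x=[7.1965] v=[-3.9141]
Step 8: x=[6.5917] v=[-4.0317]
Step 9: x=[5.9908] v=[-4.0061]
Step 10: x=[5.4151] v=[-3.8381]
Step 11: x=[4.8850] v=[-3.5338]
Step 12: x=[4.4194] v=[-3.1039]
Step 13: x=[4.0348] v=[-2.5638]
Step 14: x=[3.7449] v=[-1.9326]
Step 15: x=[3.5600] v=[-1.2327]
Step 16: x=[3.4867] v=[-0.4890]
Step 17: x=[3.5275] v=[0.2720]
First v>=0 after going negative at step 17, time=2.5500

Answer: 2.5500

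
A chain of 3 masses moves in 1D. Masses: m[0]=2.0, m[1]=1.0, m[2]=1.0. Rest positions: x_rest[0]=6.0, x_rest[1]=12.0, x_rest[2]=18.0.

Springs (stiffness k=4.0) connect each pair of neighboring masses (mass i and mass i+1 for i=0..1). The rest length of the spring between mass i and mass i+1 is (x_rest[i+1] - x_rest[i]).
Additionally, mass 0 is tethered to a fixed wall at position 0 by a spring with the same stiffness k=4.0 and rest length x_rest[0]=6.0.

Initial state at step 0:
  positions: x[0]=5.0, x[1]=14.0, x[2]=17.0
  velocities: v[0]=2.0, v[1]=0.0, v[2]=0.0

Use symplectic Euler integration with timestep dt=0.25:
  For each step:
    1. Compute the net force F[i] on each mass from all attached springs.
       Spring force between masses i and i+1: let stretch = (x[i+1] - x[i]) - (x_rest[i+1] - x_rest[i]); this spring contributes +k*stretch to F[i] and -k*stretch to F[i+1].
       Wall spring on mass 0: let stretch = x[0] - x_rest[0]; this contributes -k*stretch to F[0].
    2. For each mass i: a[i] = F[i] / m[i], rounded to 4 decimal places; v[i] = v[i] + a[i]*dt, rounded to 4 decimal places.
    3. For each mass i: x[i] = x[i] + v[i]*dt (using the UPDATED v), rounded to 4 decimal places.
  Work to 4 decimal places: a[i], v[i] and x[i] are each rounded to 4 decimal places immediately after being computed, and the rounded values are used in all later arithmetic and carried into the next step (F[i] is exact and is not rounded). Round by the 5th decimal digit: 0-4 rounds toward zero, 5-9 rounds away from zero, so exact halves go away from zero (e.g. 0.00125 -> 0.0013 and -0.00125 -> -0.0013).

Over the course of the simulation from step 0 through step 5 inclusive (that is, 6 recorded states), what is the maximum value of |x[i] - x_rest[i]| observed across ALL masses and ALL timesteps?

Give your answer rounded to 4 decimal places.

Answer: 2.0312

Derivation:
Step 0: x=[5.0000 14.0000 17.0000] v=[2.0000 0.0000 0.0000]
Step 1: x=[6.0000 12.5000 17.7500] v=[4.0000 -6.0000 3.0000]
Step 2: x=[7.0625 10.6875 18.6875] v=[4.2500 -7.2500 3.7500]
Step 3: x=[7.6953 9.9688 19.1250] v=[2.5313 -2.8750 1.7500]
Step 4: x=[7.6504 10.9707 18.7735] v=[-0.1796 4.0077 -1.4062]
Step 5: x=[7.0642 13.0933 17.9713] v=[-2.3447 8.4902 -3.2090]
Max displacement = 2.0312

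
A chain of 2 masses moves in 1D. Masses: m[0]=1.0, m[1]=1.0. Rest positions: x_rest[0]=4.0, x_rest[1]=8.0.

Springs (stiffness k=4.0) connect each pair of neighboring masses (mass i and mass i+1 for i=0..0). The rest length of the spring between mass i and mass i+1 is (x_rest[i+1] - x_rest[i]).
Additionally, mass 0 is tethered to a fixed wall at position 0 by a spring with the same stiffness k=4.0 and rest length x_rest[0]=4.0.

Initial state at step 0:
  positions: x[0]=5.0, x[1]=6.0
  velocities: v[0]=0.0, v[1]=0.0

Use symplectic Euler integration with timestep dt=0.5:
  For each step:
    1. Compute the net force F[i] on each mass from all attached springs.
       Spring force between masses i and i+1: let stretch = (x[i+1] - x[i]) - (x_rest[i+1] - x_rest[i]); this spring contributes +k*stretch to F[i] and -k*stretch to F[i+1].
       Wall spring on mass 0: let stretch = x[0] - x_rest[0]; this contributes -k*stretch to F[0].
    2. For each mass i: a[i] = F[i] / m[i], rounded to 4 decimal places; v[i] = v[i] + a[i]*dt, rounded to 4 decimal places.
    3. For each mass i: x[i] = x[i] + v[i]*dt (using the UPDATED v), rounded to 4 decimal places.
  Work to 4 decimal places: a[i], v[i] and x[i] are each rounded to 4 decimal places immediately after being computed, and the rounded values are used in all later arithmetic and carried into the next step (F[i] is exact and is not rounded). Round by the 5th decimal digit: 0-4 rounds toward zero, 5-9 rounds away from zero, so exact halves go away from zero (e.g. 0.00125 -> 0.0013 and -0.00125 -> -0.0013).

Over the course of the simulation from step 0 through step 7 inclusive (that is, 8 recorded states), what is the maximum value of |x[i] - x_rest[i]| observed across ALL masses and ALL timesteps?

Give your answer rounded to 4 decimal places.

Step 0: x=[5.0000 6.0000] v=[0.0000 0.0000]
Step 1: x=[1.0000 9.0000] v=[-8.0000 6.0000]
Step 2: x=[4.0000 8.0000] v=[6.0000 -2.0000]
Step 3: x=[7.0000 7.0000] v=[6.0000 -2.0000]
Step 4: x=[3.0000 10.0000] v=[-8.0000 6.0000]
Step 5: x=[3.0000 10.0000] v=[0.0000 0.0000]
Step 6: x=[7.0000 7.0000] v=[8.0000 -6.0000]
Step 7: x=[4.0000 8.0000] v=[-6.0000 2.0000]
Max displacement = 3.0000

Answer: 3.0000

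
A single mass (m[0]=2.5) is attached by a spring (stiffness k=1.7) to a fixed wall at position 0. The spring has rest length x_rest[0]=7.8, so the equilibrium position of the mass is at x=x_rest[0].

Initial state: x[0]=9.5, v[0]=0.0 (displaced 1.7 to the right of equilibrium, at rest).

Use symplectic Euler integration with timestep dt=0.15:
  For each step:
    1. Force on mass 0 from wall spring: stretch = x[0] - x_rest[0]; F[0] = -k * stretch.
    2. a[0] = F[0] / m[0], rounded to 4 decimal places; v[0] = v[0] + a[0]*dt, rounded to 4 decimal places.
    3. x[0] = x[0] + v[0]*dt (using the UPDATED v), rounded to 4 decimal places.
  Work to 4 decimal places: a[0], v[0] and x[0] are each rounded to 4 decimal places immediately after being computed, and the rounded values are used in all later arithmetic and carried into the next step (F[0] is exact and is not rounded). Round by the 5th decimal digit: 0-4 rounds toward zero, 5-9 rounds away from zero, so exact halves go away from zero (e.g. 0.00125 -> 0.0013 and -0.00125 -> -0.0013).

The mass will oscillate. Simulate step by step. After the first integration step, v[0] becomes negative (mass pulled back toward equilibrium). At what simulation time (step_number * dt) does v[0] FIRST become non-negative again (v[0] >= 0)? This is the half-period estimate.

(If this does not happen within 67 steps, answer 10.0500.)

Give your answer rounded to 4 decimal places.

Step 0: x=[9.5000] v=[0.0000]
Step 1: x=[9.4740] v=[-0.1734]
Step 2: x=[9.4224] v=[-0.3441]
Step 3: x=[9.3460] v=[-0.5096]
Step 4: x=[9.2459] v=[-0.6673]
Step 5: x=[9.1237] v=[-0.8148]
Step 6: x=[8.9812] v=[-0.9498]
Step 7: x=[8.8207] v=[-1.0703]
Step 8: x=[8.6445] v=[-1.1744]
Step 9: x=[8.4554] v=[-1.2605]
Step 10: x=[8.2563] v=[-1.3274]
Step 11: x=[8.0502] v=[-1.3739]
Step 12: x=[7.8403] v=[-1.3994]
Step 13: x=[7.6298] v=[-1.4035]
Step 14: x=[7.4219] v=[-1.3861]
Step 15: x=[7.2198] v=[-1.3475]
Step 16: x=[7.0266] v=[-1.2883]
Step 17: x=[6.8452] v=[-1.2094]
Step 18: x=[6.6784] v=[-1.1120]
Step 19: x=[6.5288] v=[-0.9976]
Step 20: x=[6.3986] v=[-0.8679]
Step 21: x=[6.2899] v=[-0.7250]
Step 22: x=[6.2043] v=[-0.5710]
Step 23: x=[6.1431] v=[-0.4082]
Step 24: x=[6.1072] v=[-0.2392]
Step 25: x=[6.0972] v=[-0.0665]
Step 26: x=[6.1133] v=[0.1072]
First v>=0 after going negative at step 26, time=3.9000

Answer: 3.9000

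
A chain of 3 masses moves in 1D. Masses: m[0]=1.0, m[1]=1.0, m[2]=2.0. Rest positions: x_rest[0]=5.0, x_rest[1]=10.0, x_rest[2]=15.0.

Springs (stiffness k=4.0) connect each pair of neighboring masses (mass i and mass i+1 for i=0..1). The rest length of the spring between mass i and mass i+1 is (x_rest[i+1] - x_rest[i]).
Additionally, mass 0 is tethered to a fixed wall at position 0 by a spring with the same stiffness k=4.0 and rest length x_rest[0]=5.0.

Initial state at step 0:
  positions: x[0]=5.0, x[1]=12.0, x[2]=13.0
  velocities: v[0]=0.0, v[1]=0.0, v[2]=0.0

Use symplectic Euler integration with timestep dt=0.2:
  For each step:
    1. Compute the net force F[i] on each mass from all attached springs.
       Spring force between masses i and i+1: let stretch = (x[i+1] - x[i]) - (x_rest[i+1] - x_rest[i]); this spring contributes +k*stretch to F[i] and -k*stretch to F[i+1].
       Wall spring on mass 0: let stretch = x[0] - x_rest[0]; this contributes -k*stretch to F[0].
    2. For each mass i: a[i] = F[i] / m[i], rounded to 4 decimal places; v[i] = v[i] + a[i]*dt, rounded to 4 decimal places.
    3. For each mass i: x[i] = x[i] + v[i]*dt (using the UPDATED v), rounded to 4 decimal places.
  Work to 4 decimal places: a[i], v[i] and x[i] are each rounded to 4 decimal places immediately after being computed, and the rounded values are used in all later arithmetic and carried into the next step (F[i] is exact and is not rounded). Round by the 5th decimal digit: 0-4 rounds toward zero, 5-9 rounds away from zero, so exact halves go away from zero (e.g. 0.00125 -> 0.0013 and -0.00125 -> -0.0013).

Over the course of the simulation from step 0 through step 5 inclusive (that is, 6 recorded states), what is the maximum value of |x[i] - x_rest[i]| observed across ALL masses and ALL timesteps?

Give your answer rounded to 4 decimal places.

Answer: 2.6845

Derivation:
Step 0: x=[5.0000 12.0000 13.0000] v=[0.0000 0.0000 0.0000]
Step 1: x=[5.3200 11.0400 13.3200] v=[1.6000 -4.8000 1.6000]
Step 2: x=[5.7040 9.5296 13.8576] v=[1.9200 -7.5520 2.6880]
Step 3: x=[5.7875 8.0996 14.4490] v=[0.4173 -7.1501 2.9568]
Step 4: x=[5.3149 7.3155 14.9324] v=[-2.3630 -3.9203 2.4170]
Step 5: x=[4.3120 7.4300 15.2064] v=[-5.0144 0.5727 1.3702]
Max displacement = 2.6845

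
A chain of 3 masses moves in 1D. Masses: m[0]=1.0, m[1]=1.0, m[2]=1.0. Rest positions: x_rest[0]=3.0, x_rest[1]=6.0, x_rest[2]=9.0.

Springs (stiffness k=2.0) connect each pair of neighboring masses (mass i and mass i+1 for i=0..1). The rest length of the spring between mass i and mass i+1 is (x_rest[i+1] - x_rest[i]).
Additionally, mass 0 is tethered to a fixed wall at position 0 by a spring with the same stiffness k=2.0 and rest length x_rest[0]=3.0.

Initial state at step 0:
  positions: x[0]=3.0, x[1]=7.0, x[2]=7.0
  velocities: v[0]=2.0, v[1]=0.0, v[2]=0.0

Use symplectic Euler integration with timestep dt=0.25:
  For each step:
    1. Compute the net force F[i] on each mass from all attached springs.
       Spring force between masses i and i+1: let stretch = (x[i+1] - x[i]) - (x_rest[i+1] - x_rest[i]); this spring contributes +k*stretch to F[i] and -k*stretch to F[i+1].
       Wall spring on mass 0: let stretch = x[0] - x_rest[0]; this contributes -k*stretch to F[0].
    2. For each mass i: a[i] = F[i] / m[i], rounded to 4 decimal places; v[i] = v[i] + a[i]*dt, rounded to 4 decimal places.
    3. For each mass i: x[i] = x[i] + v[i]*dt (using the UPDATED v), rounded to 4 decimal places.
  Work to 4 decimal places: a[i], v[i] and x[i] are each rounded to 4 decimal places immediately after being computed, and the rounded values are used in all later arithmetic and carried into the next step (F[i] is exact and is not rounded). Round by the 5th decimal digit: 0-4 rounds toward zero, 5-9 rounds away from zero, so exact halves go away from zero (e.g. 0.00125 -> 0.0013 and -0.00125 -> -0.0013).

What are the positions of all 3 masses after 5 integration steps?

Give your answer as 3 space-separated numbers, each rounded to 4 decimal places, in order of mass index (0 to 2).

Answer: 3.4443 4.9821 9.8455

Derivation:
Step 0: x=[3.0000 7.0000 7.0000] v=[2.0000 0.0000 0.0000]
Step 1: x=[3.6250 6.5000 7.3750] v=[2.5000 -2.0000 1.5000]
Step 2: x=[4.1563 5.7500 8.0156] v=[2.1250 -3.0000 2.5625]
Step 3: x=[4.3672 5.0840 8.7480] v=[0.8437 -2.6641 2.9297]
Step 4: x=[4.1218 4.7864 9.3974] v=[-0.9815 -1.1905 2.5977]
Step 5: x=[3.4443 4.9821 9.8455] v=[-2.7101 0.7827 1.7922]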